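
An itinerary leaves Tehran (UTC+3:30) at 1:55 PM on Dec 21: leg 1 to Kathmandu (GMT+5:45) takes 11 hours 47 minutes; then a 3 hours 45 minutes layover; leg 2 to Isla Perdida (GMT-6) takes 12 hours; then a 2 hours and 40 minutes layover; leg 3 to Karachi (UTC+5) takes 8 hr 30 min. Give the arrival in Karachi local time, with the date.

Convert departure to UTC: 1:55 PM − 3:30 = 10:25 AM UTC on Dec 21.
Add 11 hours and 47 minutes leg 1 → 10:12 PM UTC.
Add 3 hours 45 minutes layover in Kathmandu → 1:57 AM UTC (Dec 22).
Add 12 hours leg 2 → 1:57 PM UTC.
Add 2 hours and 40 minutes layover in Isla Perdida → 4:37 PM UTC.
Add 8 hours 30 minutes leg 3 → 1:07 AM UTC (Dec 23).
Karachi is UTC+5:00, so local arrival = 1:07 AM + 5:00 = 6:07 AM on Dec 23.

6:07 AM on December 23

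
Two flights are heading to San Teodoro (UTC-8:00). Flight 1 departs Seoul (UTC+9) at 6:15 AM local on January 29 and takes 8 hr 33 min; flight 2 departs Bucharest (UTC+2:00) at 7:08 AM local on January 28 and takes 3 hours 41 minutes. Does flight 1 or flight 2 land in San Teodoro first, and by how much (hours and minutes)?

Flight 1 in UTC: 6:15 AM − 9:00 = 9:15 PM on Jan 28.
+8 hours 33 minutes → arrive 5:48 AM UTC on Jan 29.
Flight 2 in UTC: 7:08 AM − 2:00 = 5:08 AM on Jan 28.
+3 hours and 41 minutes → arrive 8:49 AM UTC on Jan 28.
Flight 2 lands earlier by 20 hours 59 minutes.

the second, by 20 hours 59 minutes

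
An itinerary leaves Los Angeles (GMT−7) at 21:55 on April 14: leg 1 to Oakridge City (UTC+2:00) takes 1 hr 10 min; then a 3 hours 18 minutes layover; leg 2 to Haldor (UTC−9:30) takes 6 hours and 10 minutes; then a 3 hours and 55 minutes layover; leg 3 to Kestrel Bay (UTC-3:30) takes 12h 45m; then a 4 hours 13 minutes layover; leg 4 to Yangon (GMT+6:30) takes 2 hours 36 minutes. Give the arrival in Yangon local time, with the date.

Convert departure to UTC: 21:55 + 7:00 = 04:55 UTC on Apr 15.
Add 1 hour and 10 minutes leg 1 → 06:05 UTC.
Add 3 hours and 18 minutes layover in Oakridge City → 09:23 UTC.
Add 6 hours 10 minutes leg 2 → 15:33 UTC.
Add 3 hours and 55 minutes layover in Haldor → 19:28 UTC.
Add 12 hours 45 minutes leg 3 → 08:13 UTC (Apr 16).
Add 4 hours and 13 minutes layover in Kestrel Bay → 12:26 UTC.
Add 2 hours 36 minutes leg 4 → 15:02 UTC.
Yangon is UTC+6:30, so local arrival = 15:02 + 6:30 = 21:32 on Apr 16.

21:32 on Apr 16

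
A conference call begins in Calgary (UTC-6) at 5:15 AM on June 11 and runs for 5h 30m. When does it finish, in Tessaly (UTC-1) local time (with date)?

3:45 PM on Jun 11

Tessaly is 5:00 ahead of Calgary.
After 5 hours and 30 minutes it is 10:45 AM in Calgary.
Shift by the zone difference: 10:45 AM + 5:00 = 3:45 PM on Jun 11 in Tessaly.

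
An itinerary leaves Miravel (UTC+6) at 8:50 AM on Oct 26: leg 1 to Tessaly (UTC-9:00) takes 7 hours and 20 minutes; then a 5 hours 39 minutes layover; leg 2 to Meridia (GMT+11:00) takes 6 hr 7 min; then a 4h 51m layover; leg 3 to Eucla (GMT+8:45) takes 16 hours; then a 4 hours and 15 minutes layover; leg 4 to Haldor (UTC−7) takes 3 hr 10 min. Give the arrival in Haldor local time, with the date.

7:12 PM on October 27

Convert departure to UTC: 8:50 AM − 6:00 = 2:50 AM UTC on Oct 26.
Add 7 hours and 20 minutes leg 1 → 10:10 AM UTC.
Add 5 hours 39 minutes layover in Tessaly → 3:49 PM UTC.
Add 6 hours 7 minutes leg 2 → 9:56 PM UTC.
Add 4 hours 51 minutes layover in Meridia → 2:47 AM UTC (Oct 27).
Add 16 hours leg 3 → 6:47 PM UTC.
Add 4 hours 15 minutes layover in Eucla → 11:02 PM UTC.
Add 3 hours and 10 minutes leg 4 → 2:12 AM UTC (Oct 28).
Haldor is UTC−7:00, so local arrival = 2:12 AM − 7:00 = 7:12 PM on Oct 27.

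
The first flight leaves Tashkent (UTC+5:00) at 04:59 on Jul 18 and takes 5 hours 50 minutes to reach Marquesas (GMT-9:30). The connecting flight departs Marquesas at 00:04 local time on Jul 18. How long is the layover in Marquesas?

3 hours 45 minutes

Convert departure to UTC: 04:59 − 5:00 = 23:59 UTC on Jul 17.
Add 5 hours and 50 minutes flight time → 05:49 UTC (Jul 18).
Marquesas is UTC−9:30, so local arrival = 05:49 − 9:30 = 20:19 on Jul 17.
Layover = 00:04 − 20:19 (+1 day) = 3 hours 45 minutes.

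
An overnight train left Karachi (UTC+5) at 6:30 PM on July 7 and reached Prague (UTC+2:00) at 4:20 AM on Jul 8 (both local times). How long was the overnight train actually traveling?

Departure in UTC: 6:30 PM − 5:00 = 1:30 PM on Jul 7.
Arrival in UTC: 4:20 AM − 2:00 = 2:20 AM on Jul 8.
Elapsed = 2:20 AM − 1:30 PM (+1 day) = 12 hours 50 minutes.

12 hours 50 minutes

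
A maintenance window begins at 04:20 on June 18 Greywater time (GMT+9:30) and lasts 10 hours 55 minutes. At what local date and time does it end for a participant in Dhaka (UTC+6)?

Convert start to UTC: 04:20 − 9:30 = 18:50 UTC on Jun 17.
Add 10 hours 55 minutes duration → 05:45 UTC (Jun 18).
Dhaka is UTC+6:00, so local end time = 05:45 + 6:00 = 11:45 on Jun 18.

11:45 on Jun 18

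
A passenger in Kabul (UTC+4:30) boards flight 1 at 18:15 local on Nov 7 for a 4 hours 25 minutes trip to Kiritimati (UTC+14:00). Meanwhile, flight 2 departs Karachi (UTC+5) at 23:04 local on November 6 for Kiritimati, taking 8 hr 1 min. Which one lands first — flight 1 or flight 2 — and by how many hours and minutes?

the second, by 16 hours 5 minutes

Flight 1 in UTC: 18:15 − 4:30 = 13:45 on Nov 7.
+4 hours and 25 minutes → arrive 18:10 UTC on Nov 7.
Flight 2 in UTC: 23:04 − 5:00 = 18:04 on Nov 6.
+8 hours 1 minute → arrive 02:05 UTC on Nov 7.
Flight 2 lands earlier by 16 hours 5 minutes.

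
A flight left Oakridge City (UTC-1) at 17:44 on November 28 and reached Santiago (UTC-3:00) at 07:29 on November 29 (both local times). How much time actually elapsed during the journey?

15 hours 45 minutes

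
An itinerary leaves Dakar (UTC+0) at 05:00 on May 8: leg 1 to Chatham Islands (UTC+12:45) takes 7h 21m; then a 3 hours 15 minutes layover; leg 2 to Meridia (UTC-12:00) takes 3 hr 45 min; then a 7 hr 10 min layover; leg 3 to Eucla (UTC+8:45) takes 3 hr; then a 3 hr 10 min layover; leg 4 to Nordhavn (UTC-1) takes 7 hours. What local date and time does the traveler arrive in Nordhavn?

14:41 on May 9

Dakar is at UTC+0, so departure is already 05:00 UTC on May 8.
Add 7 hours and 21 minutes leg 1 → 12:21 UTC.
Add 3 hours 15 minutes layover in Chatham Islands → 15:36 UTC.
Add 3 hours 45 minutes leg 2 → 19:21 UTC.
Add 7 hours and 10 minutes layover in Meridia → 02:31 UTC (May 9).
Add 3 hours leg 3 → 05:31 UTC.
Add 3 hours and 10 minutes layover in Eucla → 08:41 UTC.
Add 7 hours leg 4 → 15:41 UTC.
Nordhavn is UTC−1:00, so local arrival = 15:41 − 1:00 = 14:41 on May 9.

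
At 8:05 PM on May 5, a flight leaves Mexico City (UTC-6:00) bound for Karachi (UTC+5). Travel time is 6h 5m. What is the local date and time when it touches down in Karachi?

Convert departure to UTC: 8:05 PM + 6:00 = 2:05 AM UTC on May 6.
Add 6 hours 5 minutes travel time → 8:10 AM UTC.
Karachi is UTC+5:00, so local arrival = 8:10 AM + 5:00 = 1:10 PM on May 6.

1:10 PM on May 6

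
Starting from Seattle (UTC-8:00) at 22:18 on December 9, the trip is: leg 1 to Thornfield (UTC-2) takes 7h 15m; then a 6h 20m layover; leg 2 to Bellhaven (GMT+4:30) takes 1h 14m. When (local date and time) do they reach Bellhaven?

Convert departure to UTC: 22:18 + 8:00 = 06:18 UTC on Dec 10.
Add 7 hours 15 minutes leg 1 → 13:33 UTC.
Add 6 hours and 20 minutes layover in Thornfield → 19:53 UTC.
Add 1 hour and 14 minutes leg 2 → 21:07 UTC.
Bellhaven is UTC+4:30, so local arrival = 21:07 + 4:30 = 01:37 on Dec 11.

01:37 on December 11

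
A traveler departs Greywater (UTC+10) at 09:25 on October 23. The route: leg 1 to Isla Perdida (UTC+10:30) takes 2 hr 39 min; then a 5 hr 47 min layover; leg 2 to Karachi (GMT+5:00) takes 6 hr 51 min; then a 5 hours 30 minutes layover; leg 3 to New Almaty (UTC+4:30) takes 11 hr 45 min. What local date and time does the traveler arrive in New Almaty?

Convert departure to UTC: 09:25 − 10:00 = 23:25 UTC on Oct 22.
Add 2 hours and 39 minutes leg 1 → 02:04 UTC (Oct 23).
Add 5 hours and 47 minutes layover in Isla Perdida → 07:51 UTC.
Add 6 hours and 51 minutes leg 2 → 14:42 UTC.
Add 5 hours and 30 minutes layover in Karachi → 20:12 UTC.
Add 11 hours 45 minutes leg 3 → 07:57 UTC (Oct 24).
New Almaty is UTC+4:30, so local arrival = 07:57 + 4:30 = 12:27 on Oct 24.

12:27 on October 24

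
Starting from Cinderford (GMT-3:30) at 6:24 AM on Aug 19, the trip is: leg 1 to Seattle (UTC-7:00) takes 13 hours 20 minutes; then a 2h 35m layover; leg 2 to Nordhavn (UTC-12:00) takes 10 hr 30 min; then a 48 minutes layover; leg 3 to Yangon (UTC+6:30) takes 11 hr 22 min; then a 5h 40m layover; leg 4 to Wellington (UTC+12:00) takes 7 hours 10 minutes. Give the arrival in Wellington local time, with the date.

1:19 AM on August 22

Convert departure to UTC: 6:24 AM + 3:30 = 9:54 AM UTC on Aug 19.
Add 13 hours and 20 minutes leg 1 → 11:14 PM UTC.
Add 2 hours and 35 minutes layover in Seattle → 1:49 AM UTC (Aug 20).
Add 10 hours 30 minutes leg 2 → 12:19 PM UTC.
Add 48 minutes layover in Nordhavn → 1:07 PM UTC.
Add 11 hours and 22 minutes leg 3 → 12:29 AM UTC (Aug 21).
Add 5 hours and 40 minutes layover in Yangon → 6:09 AM UTC.
Add 7 hours 10 minutes leg 4 → 1:19 PM UTC.
Wellington is UTC+12:00, so local arrival = 1:19 PM + 12:00 = 1:19 AM on Aug 22.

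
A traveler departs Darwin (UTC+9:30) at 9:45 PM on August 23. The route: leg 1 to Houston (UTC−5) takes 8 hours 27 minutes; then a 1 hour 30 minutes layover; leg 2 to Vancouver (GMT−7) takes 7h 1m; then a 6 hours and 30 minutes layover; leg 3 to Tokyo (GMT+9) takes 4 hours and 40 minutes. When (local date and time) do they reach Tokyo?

Convert departure to UTC: 9:45 PM − 9:30 = 12:15 PM UTC on Aug 23.
Add 8 hours and 27 minutes leg 1 → 8:42 PM UTC.
Add 1 hour and 30 minutes layover in Houston → 10:12 PM UTC.
Add 7 hours and 1 minute leg 2 → 5:13 AM UTC (Aug 24).
Add 6 hours and 30 minutes layover in Vancouver → 11:43 AM UTC.
Add 4 hours 40 minutes leg 3 → 4:23 PM UTC.
Tokyo is UTC+9:00, so local arrival = 4:23 PM + 9:00 = 1:23 AM on Aug 25.

1:23 AM on August 25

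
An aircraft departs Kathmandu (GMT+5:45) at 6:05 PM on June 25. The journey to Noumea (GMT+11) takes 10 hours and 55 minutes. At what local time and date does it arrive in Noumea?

10:15 AM on Jun 26

Convert departure to UTC: 6:05 PM − 5:45 = 12:20 PM UTC on Jun 25.
Add 10 hours and 55 minutes travel time → 11:15 PM UTC.
Noumea is UTC+11:00, so local arrival = 11:15 PM + 11:00 = 10:15 AM on Jun 26.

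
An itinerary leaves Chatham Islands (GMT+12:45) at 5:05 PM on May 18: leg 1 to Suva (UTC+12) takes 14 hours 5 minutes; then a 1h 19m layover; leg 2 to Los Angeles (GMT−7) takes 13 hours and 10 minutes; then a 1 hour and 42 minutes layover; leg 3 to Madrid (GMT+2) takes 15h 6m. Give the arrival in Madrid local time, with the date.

3:42 AM on May 20

Convert departure to UTC: 5:05 PM − 12:45 = 4:20 AM UTC on May 18.
Add 14 hours and 5 minutes leg 1 → 6:25 PM UTC.
Add 1 hour 19 minutes layover in Suva → 7:44 PM UTC.
Add 13 hours and 10 minutes leg 2 → 8:54 AM UTC (May 19).
Add 1 hour 42 minutes layover in Los Angeles → 10:36 AM UTC.
Add 15 hours and 6 minutes leg 3 → 1:42 AM UTC (May 20).
Madrid is UTC+2:00, so local arrival = 1:42 AM + 2:00 = 3:42 AM on May 20.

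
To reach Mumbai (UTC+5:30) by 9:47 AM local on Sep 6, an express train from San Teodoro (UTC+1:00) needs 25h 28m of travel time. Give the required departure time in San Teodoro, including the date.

3:49 AM on September 5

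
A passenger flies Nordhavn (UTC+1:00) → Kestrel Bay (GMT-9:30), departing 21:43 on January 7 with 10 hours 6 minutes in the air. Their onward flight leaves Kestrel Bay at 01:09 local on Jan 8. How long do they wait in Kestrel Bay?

3 hours 50 minutes

Convert departure to UTC: 21:43 − 1:00 = 20:43 UTC on Jan 7.
Add 10 hours and 6 minutes flight time → 06:49 UTC (Jan 8).
Kestrel Bay is UTC−9:30, so local arrival = 06:49 − 9:30 = 21:19 on Jan 7.
Layover = 01:09 − 21:19 (+1 day) = 3 hours 50 minutes.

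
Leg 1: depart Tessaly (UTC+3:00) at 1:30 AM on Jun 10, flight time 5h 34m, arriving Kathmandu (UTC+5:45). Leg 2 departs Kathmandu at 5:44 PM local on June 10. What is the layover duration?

7 hours 55 minutes

Convert departure to UTC: 1:30 AM − 3:00 = 10:30 PM UTC on Jun 9.
Add 5 hours 34 minutes flight time → 4:04 AM UTC (Jun 10).
Kathmandu is UTC+5:45, so local arrival = 4:04 AM + 5:45 = 9:49 AM on Jun 10.
Layover = 5:44 PM − 9:49 AM = 7 hours 55 minutes.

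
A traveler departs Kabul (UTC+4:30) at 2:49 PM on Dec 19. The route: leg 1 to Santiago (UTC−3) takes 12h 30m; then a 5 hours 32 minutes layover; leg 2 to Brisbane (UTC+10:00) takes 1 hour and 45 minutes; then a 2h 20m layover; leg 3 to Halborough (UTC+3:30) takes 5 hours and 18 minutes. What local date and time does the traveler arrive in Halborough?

5:14 PM on December 20

Convert departure to UTC: 2:49 PM − 4:30 = 10:19 AM UTC on Dec 19.
Add 12 hours and 30 minutes leg 1 → 10:49 PM UTC.
Add 5 hours and 32 minutes layover in Santiago → 4:21 AM UTC (Dec 20).
Add 1 hour 45 minutes leg 2 → 6:06 AM UTC.
Add 2 hours and 20 minutes layover in Brisbane → 8:26 AM UTC.
Add 5 hours and 18 minutes leg 3 → 1:44 PM UTC.
Halborough is UTC+3:30, so local arrival = 1:44 PM + 3:30 = 5:14 PM on Dec 20.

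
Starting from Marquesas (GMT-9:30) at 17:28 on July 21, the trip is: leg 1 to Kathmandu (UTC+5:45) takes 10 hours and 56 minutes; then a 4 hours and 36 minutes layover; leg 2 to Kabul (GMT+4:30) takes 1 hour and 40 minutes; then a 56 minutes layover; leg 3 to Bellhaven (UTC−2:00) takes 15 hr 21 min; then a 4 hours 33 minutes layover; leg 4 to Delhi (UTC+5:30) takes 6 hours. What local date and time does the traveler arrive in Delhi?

Convert departure to UTC: 17:28 + 9:30 = 02:58 UTC on Jul 22.
Add 10 hours and 56 minutes leg 1 → 13:54 UTC.
Add 4 hours and 36 minutes layover in Kathmandu → 18:30 UTC.
Add 1 hour and 40 minutes leg 2 → 20:10 UTC.
Add 56 minutes layover in Kabul → 21:06 UTC.
Add 15 hours and 21 minutes leg 3 → 12:27 UTC (Jul 23).
Add 4 hours and 33 minutes layover in Bellhaven → 17:00 UTC.
Add 6 hours leg 4 → 23:00 UTC.
Delhi is UTC+5:30, so local arrival = 23:00 + 5:30 = 04:30 on Jul 24.

04:30 on July 24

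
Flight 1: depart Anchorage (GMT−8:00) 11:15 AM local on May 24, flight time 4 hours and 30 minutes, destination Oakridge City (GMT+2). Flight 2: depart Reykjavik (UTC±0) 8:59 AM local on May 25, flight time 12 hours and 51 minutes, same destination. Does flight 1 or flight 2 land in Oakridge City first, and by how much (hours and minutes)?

the first, by 22 hours 5 minutes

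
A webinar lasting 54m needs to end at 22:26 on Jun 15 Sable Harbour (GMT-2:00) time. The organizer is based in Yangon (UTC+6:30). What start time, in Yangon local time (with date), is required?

Target end time in UTC: 22:26 + 2:00 = 00:26 on Jun 16.
Subtract 54 minutes → start 23:32 UTC on Jun 15.
Yangon is UTC+6:30: 23:32 + 6:30 = 06:02 on Jun 16.

06:02 on June 16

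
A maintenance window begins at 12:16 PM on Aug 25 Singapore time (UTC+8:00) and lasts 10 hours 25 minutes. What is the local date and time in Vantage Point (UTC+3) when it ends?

Convert start to UTC: 12:16 PM − 8:00 = 4:16 AM UTC on Aug 25.
Add 10 hours 25 minutes duration → 2:41 PM UTC.
Vantage Point is UTC+3:00, so local end time = 2:41 PM + 3:00 = 5:41 PM on Aug 25.

5:41 PM on August 25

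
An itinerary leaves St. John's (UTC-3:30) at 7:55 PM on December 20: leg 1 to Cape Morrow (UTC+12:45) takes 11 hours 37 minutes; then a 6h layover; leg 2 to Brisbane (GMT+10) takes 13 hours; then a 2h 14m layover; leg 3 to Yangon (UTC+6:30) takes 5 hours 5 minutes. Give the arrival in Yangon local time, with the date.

Convert departure to UTC: 7:55 PM + 3:30 = 11:25 PM UTC on Dec 20.
Add 11 hours 37 minutes leg 1 → 11:02 AM UTC (Dec 21).
Add 6 hours layover in Cape Morrow → 5:02 PM UTC.
Add 13 hours leg 2 → 6:02 AM UTC (Dec 22).
Add 2 hours 14 minutes layover in Brisbane → 8:16 AM UTC.
Add 5 hours 5 minutes leg 3 → 1:21 PM UTC.
Yangon is UTC+6:30, so local arrival = 1:21 PM + 6:30 = 7:51 PM on Dec 22.

7:51 PM on December 22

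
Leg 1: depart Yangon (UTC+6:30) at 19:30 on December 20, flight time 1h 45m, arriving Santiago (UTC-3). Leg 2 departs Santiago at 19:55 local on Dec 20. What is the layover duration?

Convert departure to UTC: 19:30 − 6:30 = 13:00 UTC on Dec 20.
Add 1 hour 45 minutes flight time → 14:45 UTC.
Santiago is UTC−3:00, so local arrival = 14:45 − 3:00 = 11:45 on Dec 20.
Layover = 19:55 − 11:45 = 8 hours 10 minutes.

8 hours 10 minutes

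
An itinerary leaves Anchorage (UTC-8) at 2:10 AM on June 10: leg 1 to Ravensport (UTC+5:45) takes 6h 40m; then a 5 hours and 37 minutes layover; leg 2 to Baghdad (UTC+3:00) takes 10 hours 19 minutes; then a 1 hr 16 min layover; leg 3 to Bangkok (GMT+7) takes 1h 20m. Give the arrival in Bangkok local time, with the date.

6:22 PM on Jun 11

Convert departure to UTC: 2:10 AM + 8:00 = 10:10 AM UTC on Jun 10.
Add 6 hours and 40 minutes leg 1 → 4:50 PM UTC.
Add 5 hours 37 minutes layover in Ravensport → 10:27 PM UTC.
Add 10 hours 19 minutes leg 2 → 8:46 AM UTC (Jun 11).
Add 1 hour 16 minutes layover in Baghdad → 10:02 AM UTC.
Add 1 hour and 20 minutes leg 3 → 11:22 AM UTC.
Bangkok is UTC+7:00, so local arrival = 11:22 AM + 7:00 = 6:22 PM on Jun 11.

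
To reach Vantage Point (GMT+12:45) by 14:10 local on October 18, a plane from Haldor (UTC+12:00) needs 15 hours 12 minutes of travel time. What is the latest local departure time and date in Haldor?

Target arrival in UTC: 14:10 − 12:45 = 01:25 on Oct 18.
Subtract 15 hours and 12 minutes → departure 10:13 UTC on Oct 17.
Haldor is UTC+12:00: 10:13 + 12:00 = 22:13 on Oct 17.

22:13 on October 17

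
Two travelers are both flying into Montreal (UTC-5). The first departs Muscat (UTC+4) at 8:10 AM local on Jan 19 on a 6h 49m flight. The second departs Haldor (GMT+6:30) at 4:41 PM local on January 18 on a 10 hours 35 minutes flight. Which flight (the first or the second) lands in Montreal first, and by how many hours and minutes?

Flight 1 in UTC: 8:10 AM − 4:00 = 4:10 AM on Jan 19.
+6 hours 49 minutes → arrive 10:59 AM UTC on Jan 19.
Flight 2 in UTC: 4:41 PM − 6:30 = 10:11 AM on Jan 18.
+10 hours and 35 minutes → arrive 8:46 PM UTC on Jan 18.
Flight 2 lands earlier by 14 hours 13 minutes.

the second, by 14 hours 13 minutes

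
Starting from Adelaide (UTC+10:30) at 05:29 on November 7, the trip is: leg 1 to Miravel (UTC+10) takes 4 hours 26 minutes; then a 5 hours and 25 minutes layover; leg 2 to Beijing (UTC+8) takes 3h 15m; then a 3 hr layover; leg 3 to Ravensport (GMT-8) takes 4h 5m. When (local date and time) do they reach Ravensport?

07:10 on Nov 7

Convert departure to UTC: 05:29 − 10:30 = 18:59 UTC on Nov 6.
Add 4 hours and 26 minutes leg 1 → 23:25 UTC.
Add 5 hours 25 minutes layover in Miravel → 04:50 UTC (Nov 7).
Add 3 hours and 15 minutes leg 2 → 08:05 UTC.
Add 3 hours layover in Beijing → 11:05 UTC.
Add 4 hours 5 minutes leg 3 → 15:10 UTC.
Ravensport is UTC−8:00, so local arrival = 15:10 − 8:00 = 07:10 on Nov 7.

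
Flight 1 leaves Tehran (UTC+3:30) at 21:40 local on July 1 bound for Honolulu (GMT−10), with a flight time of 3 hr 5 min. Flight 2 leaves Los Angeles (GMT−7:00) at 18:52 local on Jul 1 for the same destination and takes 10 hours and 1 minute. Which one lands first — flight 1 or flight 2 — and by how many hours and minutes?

Flight 1 in UTC: 21:40 − 3:30 = 18:10 on Jul 1.
+3 hours and 5 minutes → arrive 21:15 UTC on Jul 1.
Flight 2 in UTC: 18:52 + 7:00 = 01:52 on Jul 2.
+10 hours and 1 minute → arrive 11:53 UTC on Jul 2.
Flight 1 lands earlier by 14 hours 38 minutes.

the first, by 14 hours 38 minutes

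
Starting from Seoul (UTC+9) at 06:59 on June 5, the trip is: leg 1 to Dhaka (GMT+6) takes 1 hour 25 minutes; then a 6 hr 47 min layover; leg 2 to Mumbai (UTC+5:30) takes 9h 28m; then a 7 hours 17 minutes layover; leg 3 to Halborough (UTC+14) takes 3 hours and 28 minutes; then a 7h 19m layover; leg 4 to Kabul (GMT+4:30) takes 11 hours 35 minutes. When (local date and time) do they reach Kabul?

Convert departure to UTC: 06:59 − 9:00 = 21:59 UTC on Jun 4.
Add 1 hour 25 minutes leg 1 → 23:24 UTC.
Add 6 hours and 47 minutes layover in Dhaka → 06:11 UTC (Jun 5).
Add 9 hours 28 minutes leg 2 → 15:39 UTC.
Add 7 hours and 17 minutes layover in Mumbai → 22:56 UTC.
Add 3 hours 28 minutes leg 3 → 02:24 UTC (Jun 6).
Add 7 hours and 19 minutes layover in Halborough → 09:43 UTC.
Add 11 hours 35 minutes leg 4 → 21:18 UTC.
Kabul is UTC+4:30, so local arrival = 21:18 + 4:30 = 01:48 on Jun 7.

01:48 on June 7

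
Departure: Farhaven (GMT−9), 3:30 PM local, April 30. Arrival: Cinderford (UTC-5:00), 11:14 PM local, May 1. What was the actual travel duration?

Departure in UTC: 3:30 PM + 9:00 = 12:30 AM on May 1.
Arrival in UTC: 11:14 PM + 5:00 = 4:14 AM on May 2.
Elapsed = 4:14 AM − 12:30 AM (+1 day) = 27 hours 44 minutes.

27 hours 44 minutes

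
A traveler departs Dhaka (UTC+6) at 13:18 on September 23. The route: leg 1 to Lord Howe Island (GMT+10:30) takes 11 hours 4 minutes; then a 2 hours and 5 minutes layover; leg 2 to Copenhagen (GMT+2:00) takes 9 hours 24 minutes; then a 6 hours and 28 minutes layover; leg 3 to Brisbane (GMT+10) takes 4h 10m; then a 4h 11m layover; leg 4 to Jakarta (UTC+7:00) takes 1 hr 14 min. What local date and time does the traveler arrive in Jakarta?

04:54 on September 25

Convert departure to UTC: 13:18 − 6:00 = 07:18 UTC on Sep 23.
Add 11 hours and 4 minutes leg 1 → 18:22 UTC.
Add 2 hours 5 minutes layover in Lord Howe Island → 20:27 UTC.
Add 9 hours 24 minutes leg 2 → 05:51 UTC (Sep 24).
Add 6 hours 28 minutes layover in Copenhagen → 12:19 UTC.
Add 4 hours and 10 minutes leg 3 → 16:29 UTC.
Add 4 hours 11 minutes layover in Brisbane → 20:40 UTC.
Add 1 hour and 14 minutes leg 4 → 21:54 UTC.
Jakarta is UTC+7:00, so local arrival = 21:54 + 7:00 = 04:54 on Sep 25.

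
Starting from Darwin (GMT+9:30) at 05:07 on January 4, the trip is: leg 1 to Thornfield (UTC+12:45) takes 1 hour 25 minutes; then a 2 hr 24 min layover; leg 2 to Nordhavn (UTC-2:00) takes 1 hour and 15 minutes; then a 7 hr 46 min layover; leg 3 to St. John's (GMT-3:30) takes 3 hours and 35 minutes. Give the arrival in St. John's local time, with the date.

08:32 on January 4

Convert departure to UTC: 05:07 − 9:30 = 19:37 UTC on Jan 3.
Add 1 hour 25 minutes leg 1 → 21:02 UTC.
Add 2 hours 24 minutes layover in Thornfield → 23:26 UTC.
Add 1 hour 15 minutes leg 2 → 00:41 UTC (Jan 4).
Add 7 hours and 46 minutes layover in Nordhavn → 08:27 UTC.
Add 3 hours and 35 minutes leg 3 → 12:02 UTC.
St. John's is UTC−3:30, so local arrival = 12:02 − 3:30 = 08:32 on Jan 4.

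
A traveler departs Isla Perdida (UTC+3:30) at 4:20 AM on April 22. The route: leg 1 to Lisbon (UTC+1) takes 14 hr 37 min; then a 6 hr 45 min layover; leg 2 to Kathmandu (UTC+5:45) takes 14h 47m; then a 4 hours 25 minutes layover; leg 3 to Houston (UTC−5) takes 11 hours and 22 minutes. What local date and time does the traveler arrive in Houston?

Convert departure to UTC: 4:20 AM − 3:30 = 12:50 AM UTC on Apr 22.
Add 14 hours 37 minutes leg 1 → 3:27 PM UTC.
Add 6 hours and 45 minutes layover in Lisbon → 10:12 PM UTC.
Add 14 hours and 47 minutes leg 2 → 12:59 PM UTC (Apr 23).
Add 4 hours and 25 minutes layover in Kathmandu → 5:24 PM UTC.
Add 11 hours and 22 minutes leg 3 → 4:46 AM UTC (Apr 24).
Houston is UTC−5:00, so local arrival = 4:46 AM − 5:00 = 11:46 PM on Apr 23.

11:46 PM on April 23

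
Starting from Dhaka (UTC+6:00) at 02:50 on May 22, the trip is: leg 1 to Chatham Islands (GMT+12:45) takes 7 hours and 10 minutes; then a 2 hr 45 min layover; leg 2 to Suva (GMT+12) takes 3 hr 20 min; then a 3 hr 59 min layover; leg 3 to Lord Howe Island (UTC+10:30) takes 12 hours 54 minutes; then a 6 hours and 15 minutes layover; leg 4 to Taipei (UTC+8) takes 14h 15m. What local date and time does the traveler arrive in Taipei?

07:28 on May 24

Convert departure to UTC: 02:50 − 6:00 = 20:50 UTC on May 21.
Add 7 hours 10 minutes leg 1 → 04:00 UTC (May 22).
Add 2 hours and 45 minutes layover in Chatham Islands → 06:45 UTC.
Add 3 hours 20 minutes leg 2 → 10:05 UTC.
Add 3 hours and 59 minutes layover in Suva → 14:04 UTC.
Add 12 hours and 54 minutes leg 3 → 02:58 UTC (May 23).
Add 6 hours 15 minutes layover in Lord Howe Island → 09:13 UTC.
Add 14 hours and 15 minutes leg 4 → 23:28 UTC.
Taipei is UTC+8:00, so local arrival = 23:28 + 8:00 = 07:28 on May 24.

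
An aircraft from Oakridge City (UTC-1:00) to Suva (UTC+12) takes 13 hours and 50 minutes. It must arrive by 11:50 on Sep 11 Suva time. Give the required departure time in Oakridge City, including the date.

Target arrival in UTC: 11:50 − 12:00 = 23:50 on Sep 10.
Subtract 13 hours 50 minutes → departure 10:00 UTC on Sep 10.
Oakridge City is UTC−1:00: 10:00 − 1:00 = 09:00 on Sep 10.

09:00 on September 10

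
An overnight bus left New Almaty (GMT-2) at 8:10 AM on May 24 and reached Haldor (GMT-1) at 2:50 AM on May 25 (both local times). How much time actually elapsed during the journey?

Departure in UTC: 8:10 AM + 2:00 = 10:10 AM on May 24.
Arrival in UTC: 2:50 AM + 1:00 = 3:50 AM on May 25.
Elapsed = 3:50 AM − 10:10 AM (+1 day) = 17 hours 40 minutes.

17 hours 40 minutes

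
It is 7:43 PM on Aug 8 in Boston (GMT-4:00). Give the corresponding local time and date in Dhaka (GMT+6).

In UTC: 7:43 PM + 4:00 = 11:43 PM on Aug 8.
Dhaka is UTC+6:00: 11:43 PM + 6:00 = 5:43 AM on Aug 9.

5:43 AM on August 9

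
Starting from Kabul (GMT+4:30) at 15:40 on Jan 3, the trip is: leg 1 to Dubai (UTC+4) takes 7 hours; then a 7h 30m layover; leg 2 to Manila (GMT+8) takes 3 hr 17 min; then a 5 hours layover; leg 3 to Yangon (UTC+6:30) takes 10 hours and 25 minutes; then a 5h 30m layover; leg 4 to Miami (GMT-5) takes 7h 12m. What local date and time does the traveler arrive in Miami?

04:04 on January 5

Convert departure to UTC: 15:40 − 4:30 = 11:10 UTC on Jan 3.
Add 7 hours leg 1 → 18:10 UTC.
Add 7 hours 30 minutes layover in Dubai → 01:40 UTC (Jan 4).
Add 3 hours 17 minutes leg 2 → 04:57 UTC.
Add 5 hours layover in Manila → 09:57 UTC.
Add 10 hours 25 minutes leg 3 → 20:22 UTC.
Add 5 hours 30 minutes layover in Yangon → 01:52 UTC (Jan 5).
Add 7 hours and 12 minutes leg 4 → 09:04 UTC.
Miami is UTC−5:00, so local arrival = 09:04 − 5:00 = 04:04 on Jan 5.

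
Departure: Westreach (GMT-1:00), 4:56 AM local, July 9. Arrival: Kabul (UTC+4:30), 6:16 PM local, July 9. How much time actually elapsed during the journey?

7 hours 50 minutes

Kabul is 5:30 ahead of Westreach.
Clock-face elapsed time (ignoring zones) is 13 hours 20 minutes.
Actual elapsed = 13 hours 20 minutes − 5:30 = 7 hours 50 minutes.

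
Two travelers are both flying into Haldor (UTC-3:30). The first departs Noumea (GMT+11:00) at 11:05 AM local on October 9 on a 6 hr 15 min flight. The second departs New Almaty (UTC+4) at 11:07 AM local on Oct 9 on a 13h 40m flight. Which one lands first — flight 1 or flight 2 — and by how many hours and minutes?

Flight 1 in UTC: 11:05 AM − 11:00 = 12:05 AM on Oct 9.
+6 hours and 15 minutes → arrive 6:20 AM UTC on Oct 9.
Flight 2 in UTC: 11:07 AM − 4:00 = 7:07 AM on Oct 9.
+13 hours and 40 minutes → arrive 8:47 PM UTC on Oct 9.
Flight 1 lands earlier by 14 hours 27 minutes.

the first, by 14 hours 27 minutes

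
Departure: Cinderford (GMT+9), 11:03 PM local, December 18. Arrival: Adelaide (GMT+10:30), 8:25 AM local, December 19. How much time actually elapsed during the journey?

7 hours 52 minutes

Adelaide is 1:30 ahead of Cinderford.
Clock-face elapsed time (ignoring zones) is 9 hours 22 minutes.
Actual elapsed = 9 hours 22 minutes − 1:30 = 7 hours 52 minutes.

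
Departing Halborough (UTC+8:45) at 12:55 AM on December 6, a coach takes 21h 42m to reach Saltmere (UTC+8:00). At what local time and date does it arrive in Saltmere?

9:52 PM on December 6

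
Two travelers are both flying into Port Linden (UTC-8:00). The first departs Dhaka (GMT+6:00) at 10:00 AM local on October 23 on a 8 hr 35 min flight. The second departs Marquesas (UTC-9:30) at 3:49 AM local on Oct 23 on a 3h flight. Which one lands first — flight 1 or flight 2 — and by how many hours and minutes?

the first, by 3 hours 44 minutes

Flight 1 in UTC: 10:00 AM − 6:00 = 4:00 AM on Oct 23.
+8 hours and 35 minutes → arrive 12:35 PM UTC on Oct 23.
Flight 2 in UTC: 3:49 AM + 9:30 = 1:19 PM on Oct 23.
+3 hours → arrive 4:19 PM UTC on Oct 23.
Flight 1 lands earlier by 3 hours 44 minutes.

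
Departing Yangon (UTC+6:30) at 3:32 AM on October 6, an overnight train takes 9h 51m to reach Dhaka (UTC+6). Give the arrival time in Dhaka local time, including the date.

Dhaka is 0:30 behind Yangon.
After 9 hours and 51 minutes it is 1:23 PM in Yangon.
Shift by the zone difference: 1:23 PM − 0:30 = 12:53 PM on Oct 6 in Dhaka.

12:53 PM on October 6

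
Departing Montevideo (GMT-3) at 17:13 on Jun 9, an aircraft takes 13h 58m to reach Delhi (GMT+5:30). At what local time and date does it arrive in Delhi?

Convert departure to UTC: 17:13 + 3:00 = 20:13 UTC on Jun 9.
Add 13 hours 58 minutes travel time → 10:11 UTC (Jun 10).
Delhi is UTC+5:30, so local arrival = 10:11 + 5:30 = 15:41 on Jun 10.

15:41 on June 10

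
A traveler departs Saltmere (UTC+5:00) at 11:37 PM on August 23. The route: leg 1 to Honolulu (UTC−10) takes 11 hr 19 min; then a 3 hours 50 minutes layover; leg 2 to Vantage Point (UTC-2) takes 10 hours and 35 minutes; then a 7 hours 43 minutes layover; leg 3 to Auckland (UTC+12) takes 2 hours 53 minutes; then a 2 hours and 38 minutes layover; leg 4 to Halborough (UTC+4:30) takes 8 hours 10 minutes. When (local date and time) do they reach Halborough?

Convert departure to UTC: 11:37 PM − 5:00 = 6:37 PM UTC on Aug 23.
Add 11 hours and 19 minutes leg 1 → 5:56 AM UTC (Aug 24).
Add 3 hours and 50 minutes layover in Honolulu → 9:46 AM UTC.
Add 10 hours 35 minutes leg 2 → 8:21 PM UTC.
Add 7 hours and 43 minutes layover in Vantage Point → 4:04 AM UTC (Aug 25).
Add 2 hours 53 minutes leg 3 → 6:57 AM UTC.
Add 2 hours 38 minutes layover in Auckland → 9:35 AM UTC.
Add 8 hours 10 minutes leg 4 → 5:45 PM UTC.
Halborough is UTC+4:30, so local arrival = 5:45 PM + 4:30 = 10:15 PM on Aug 25.

10:15 PM on August 25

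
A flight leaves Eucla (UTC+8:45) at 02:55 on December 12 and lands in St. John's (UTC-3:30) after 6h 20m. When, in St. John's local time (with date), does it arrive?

St. John's is 12:15 behind Eucla.
After 6 hours and 20 minutes it is 09:15 in Eucla.
Shift by the zone difference: 09:15 − 12:15 = 21:00 on Dec 11 in St. John's.

21:00 on December 11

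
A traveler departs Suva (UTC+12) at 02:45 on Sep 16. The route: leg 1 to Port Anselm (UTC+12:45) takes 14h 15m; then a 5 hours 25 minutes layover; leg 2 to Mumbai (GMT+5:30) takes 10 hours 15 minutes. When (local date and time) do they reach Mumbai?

Convert departure to UTC: 02:45 − 12:00 = 14:45 UTC on Sep 15.
Add 14 hours and 15 minutes leg 1 → 05:00 UTC (Sep 16).
Add 5 hours 25 minutes layover in Port Anselm → 10:25 UTC.
Add 10 hours 15 minutes leg 2 → 20:40 UTC.
Mumbai is UTC+5:30, so local arrival = 20:40 + 5:30 = 02:10 on Sep 17.

02:10 on September 17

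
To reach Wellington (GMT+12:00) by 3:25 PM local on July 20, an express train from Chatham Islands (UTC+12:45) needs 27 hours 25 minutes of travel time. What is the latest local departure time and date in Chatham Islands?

12:45 PM on July 19

Target arrival in UTC: 3:25 PM − 12:00 = 3:25 AM on Jul 20.
Subtract 27 hours and 25 minutes → departure 12:00 AM UTC on Jul 19.
Chatham Islands is UTC+12:45: 12:00 AM + 12:45 = 12:45 PM on Jul 19.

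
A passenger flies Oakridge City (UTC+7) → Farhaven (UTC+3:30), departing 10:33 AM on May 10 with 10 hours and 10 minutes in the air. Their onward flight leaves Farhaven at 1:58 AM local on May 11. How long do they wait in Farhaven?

8 hours 45 minutes

Convert departure to UTC: 10:33 AM − 7:00 = 3:33 AM UTC on May 10.
Add 10 hours and 10 minutes flight time → 1:43 PM UTC.
Farhaven is UTC+3:30, so local arrival = 1:43 PM + 3:30 = 5:13 PM on May 10.
Layover = 1:58 AM − 5:13 PM (+1 day) = 8 hours 45 minutes.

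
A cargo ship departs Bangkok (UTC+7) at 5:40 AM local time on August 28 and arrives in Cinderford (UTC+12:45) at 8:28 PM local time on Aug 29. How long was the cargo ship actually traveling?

33 hours 3 minutes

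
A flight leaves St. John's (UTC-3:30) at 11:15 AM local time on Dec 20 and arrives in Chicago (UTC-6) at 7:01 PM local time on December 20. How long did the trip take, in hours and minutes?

10 hours 16 minutes

Chicago is 2:30 behind St. John's.
Clock-face elapsed time (ignoring zones) is 7 hours 46 minutes.
Actual elapsed = 7 hours 46 minutes + 2:30 = 10 hours 16 minutes.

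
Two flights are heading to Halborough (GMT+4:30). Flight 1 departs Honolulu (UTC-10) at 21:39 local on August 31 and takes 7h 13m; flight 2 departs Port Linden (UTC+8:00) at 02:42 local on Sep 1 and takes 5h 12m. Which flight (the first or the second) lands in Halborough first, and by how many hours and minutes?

the second, by 14 hours 58 minutes

Flight 1 in UTC: 21:39 + 10:00 = 07:39 on Sep 1.
+7 hours and 13 minutes → arrive 14:52 UTC on Sep 1.
Flight 2 in UTC: 02:42 − 8:00 = 18:42 on Aug 31.
+5 hours and 12 minutes → arrive 23:54 UTC on Aug 31.
Flight 2 lands earlier by 14 hours 58 minutes.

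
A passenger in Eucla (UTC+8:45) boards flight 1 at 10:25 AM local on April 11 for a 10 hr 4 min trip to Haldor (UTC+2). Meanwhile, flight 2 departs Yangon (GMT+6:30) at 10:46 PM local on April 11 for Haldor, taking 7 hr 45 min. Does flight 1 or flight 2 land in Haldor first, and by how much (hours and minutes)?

Flight 1 in UTC: 10:25 AM − 8:45 = 1:40 AM on Apr 11.
+10 hours 4 minutes → arrive 11:44 AM UTC on Apr 11.
Flight 2 in UTC: 10:46 PM − 6:30 = 4:16 PM on Apr 11.
+7 hours and 45 minutes → arrive 12:01 AM UTC on Apr 12.
Flight 1 lands earlier by 12 hours 17 minutes.

the first, by 12 hours 17 minutes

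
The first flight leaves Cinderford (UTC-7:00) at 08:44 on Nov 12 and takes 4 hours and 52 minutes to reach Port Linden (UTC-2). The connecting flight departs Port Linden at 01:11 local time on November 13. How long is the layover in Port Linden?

6 hours 35 minutes

Convert departure to UTC: 08:44 + 7:00 = 15:44 UTC on Nov 12.
Add 4 hours and 52 minutes flight time → 20:36 UTC.
Port Linden is UTC−2:00, so local arrival = 20:36 − 2:00 = 18:36 on Nov 12.
Layover = 01:11 − 18:36 (+1 day) = 6 hours 35 minutes.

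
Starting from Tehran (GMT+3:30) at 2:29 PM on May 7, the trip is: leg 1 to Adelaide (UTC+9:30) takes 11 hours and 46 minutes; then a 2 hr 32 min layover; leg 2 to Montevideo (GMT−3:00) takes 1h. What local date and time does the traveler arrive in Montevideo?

Convert departure to UTC: 2:29 PM − 3:30 = 10:59 AM UTC on May 7.
Add 11 hours and 46 minutes leg 1 → 10:45 PM UTC.
Add 2 hours and 32 minutes layover in Adelaide → 1:17 AM UTC (May 8).
Add 1 hour leg 2 → 2:17 AM UTC.
Montevideo is UTC−3:00, so local arrival = 2:17 AM − 3:00 = 11:17 PM on May 7.

11:17 PM on May 7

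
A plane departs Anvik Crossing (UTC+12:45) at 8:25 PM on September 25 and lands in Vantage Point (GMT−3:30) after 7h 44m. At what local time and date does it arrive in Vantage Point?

Convert departure to UTC: 8:25 PM − 12:45 = 7:40 AM UTC on Sep 25.
Add 7 hours 44 minutes travel time → 3:24 PM UTC.
Vantage Point is UTC−3:30, so local arrival = 3:24 PM − 3:30 = 11:54 AM on Sep 25.

11:54 AM on September 25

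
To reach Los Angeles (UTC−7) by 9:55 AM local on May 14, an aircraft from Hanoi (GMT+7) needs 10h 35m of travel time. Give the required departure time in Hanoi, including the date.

1:20 PM on May 14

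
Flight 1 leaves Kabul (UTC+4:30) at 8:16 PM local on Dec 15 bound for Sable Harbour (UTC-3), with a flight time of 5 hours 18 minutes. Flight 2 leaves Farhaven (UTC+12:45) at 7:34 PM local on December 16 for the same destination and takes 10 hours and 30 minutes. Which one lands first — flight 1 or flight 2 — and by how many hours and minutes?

the first, by 20 hours 15 minutes

Flight 1 in UTC: 8:16 PM − 4:30 = 3:46 PM on Dec 15.
+5 hours 18 minutes → arrive 9:04 PM UTC on Dec 15.
Flight 2 in UTC: 7:34 PM − 12:45 = 6:49 AM on Dec 16.
+10 hours and 30 minutes → arrive 5:19 PM UTC on Dec 16.
Flight 1 lands earlier by 20 hours 15 minutes.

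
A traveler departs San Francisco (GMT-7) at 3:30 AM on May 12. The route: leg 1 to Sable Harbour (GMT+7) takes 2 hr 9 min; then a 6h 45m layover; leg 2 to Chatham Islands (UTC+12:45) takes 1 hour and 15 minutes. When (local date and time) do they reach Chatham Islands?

9:24 AM on May 13

Convert departure to UTC: 3:30 AM + 7:00 = 10:30 AM UTC on May 12.
Add 2 hours 9 minutes leg 1 → 12:39 PM UTC.
Add 6 hours and 45 minutes layover in Sable Harbour → 7:24 PM UTC.
Add 1 hour and 15 minutes leg 2 → 8:39 PM UTC.
Chatham Islands is UTC+12:45, so local arrival = 8:39 PM + 12:45 = 9:24 AM on May 13.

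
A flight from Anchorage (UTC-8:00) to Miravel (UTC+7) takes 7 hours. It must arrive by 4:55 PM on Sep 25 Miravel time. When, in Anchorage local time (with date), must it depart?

6:55 PM on September 24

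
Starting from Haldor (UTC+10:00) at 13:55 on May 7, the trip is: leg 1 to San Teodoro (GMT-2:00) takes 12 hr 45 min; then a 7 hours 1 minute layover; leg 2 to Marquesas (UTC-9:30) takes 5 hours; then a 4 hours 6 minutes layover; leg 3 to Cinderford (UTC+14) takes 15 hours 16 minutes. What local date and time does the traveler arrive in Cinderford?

14:03 on May 9

Convert departure to UTC: 13:55 − 10:00 = 03:55 UTC on May 7.
Add 12 hours and 45 minutes leg 1 → 16:40 UTC.
Add 7 hours and 1 minute layover in San Teodoro → 23:41 UTC.
Add 5 hours leg 2 → 04:41 UTC (May 8).
Add 4 hours and 6 minutes layover in Marquesas → 08:47 UTC.
Add 15 hours 16 minutes leg 3 → 00:03 UTC (May 9).
Cinderford is UTC+14:00, so local arrival = 00:03 + 14:00 = 14:03 on May 9.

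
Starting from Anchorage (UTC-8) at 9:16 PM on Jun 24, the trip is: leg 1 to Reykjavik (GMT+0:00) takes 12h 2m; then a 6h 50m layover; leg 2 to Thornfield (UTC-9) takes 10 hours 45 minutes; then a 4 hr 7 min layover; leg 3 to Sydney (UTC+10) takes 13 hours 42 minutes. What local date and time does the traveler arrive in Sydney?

2:42 PM on Jun 27

Convert departure to UTC: 9:16 PM + 8:00 = 5:16 AM UTC on Jun 25.
Add 12 hours and 2 minutes leg 1 → 5:18 PM UTC.
Add 6 hours 50 minutes layover in Reykjavik → 12:08 AM UTC (Jun 26).
Add 10 hours and 45 minutes leg 2 → 10:53 AM UTC.
Add 4 hours and 7 minutes layover in Thornfield → 3:00 PM UTC.
Add 13 hours and 42 minutes leg 3 → 4:42 AM UTC (Jun 27).
Sydney is UTC+10:00, so local arrival = 4:42 AM + 10:00 = 2:42 PM on Jun 27.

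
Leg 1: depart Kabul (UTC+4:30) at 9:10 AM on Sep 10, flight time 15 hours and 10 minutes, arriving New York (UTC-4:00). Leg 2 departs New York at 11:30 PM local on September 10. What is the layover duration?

7 hours 40 minutes

Convert departure to UTC: 9:10 AM − 4:30 = 4:40 AM UTC on Sep 10.
Add 15 hours 10 minutes flight time → 7:50 PM UTC.
New York is UTC−4:00, so local arrival = 7:50 PM − 4:00 = 3:50 PM on Sep 10.
Layover = 11:30 PM − 3:50 PM = 7 hours 40 minutes.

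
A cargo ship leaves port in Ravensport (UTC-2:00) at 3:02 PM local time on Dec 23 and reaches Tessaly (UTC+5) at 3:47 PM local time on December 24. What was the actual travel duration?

Departure in UTC: 3:02 PM + 2:00 = 5:02 PM on Dec 23.
Arrival in UTC: 3:47 PM − 5:00 = 10:47 AM on Dec 24.
Elapsed = 10:47 AM − 5:02 PM (+1 day) = 17 hours 45 minutes.

17 hours 45 minutes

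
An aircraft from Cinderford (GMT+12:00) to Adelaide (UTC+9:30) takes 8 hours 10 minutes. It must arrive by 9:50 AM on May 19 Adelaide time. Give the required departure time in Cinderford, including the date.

Target arrival in UTC: 9:50 AM − 9:30 = 12:20 AM on May 19.
Subtract 8 hours and 10 minutes → departure 4:10 PM UTC on May 18.
Cinderford is UTC+12:00: 4:10 PM + 12:00 = 4:10 AM on May 19.

4:10 AM on May 19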